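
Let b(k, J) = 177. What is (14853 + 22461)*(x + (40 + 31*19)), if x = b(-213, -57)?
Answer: 30075084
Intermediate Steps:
x = 177
(14853 + 22461)*(x + (40 + 31*19)) = (14853 + 22461)*(177 + (40 + 31*19)) = 37314*(177 + (40 + 589)) = 37314*(177 + 629) = 37314*806 = 30075084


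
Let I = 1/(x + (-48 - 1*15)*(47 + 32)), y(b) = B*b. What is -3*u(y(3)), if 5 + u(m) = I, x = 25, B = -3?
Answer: 74283/4952 ≈ 15.001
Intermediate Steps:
y(b) = -3*b
I = -1/4952 (I = 1/(25 + (-48 - 1*15)*(47 + 32)) = 1/(25 + (-48 - 15)*79) = 1/(25 - 63*79) = 1/(25 - 4977) = 1/(-4952) = -1/4952 ≈ -0.00020194)
u(m) = -24761/4952 (u(m) = -5 - 1/4952 = -24761/4952)
-3*u(y(3)) = -3*(-24761/4952) = 74283/4952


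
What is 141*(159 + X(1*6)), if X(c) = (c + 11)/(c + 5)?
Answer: 249006/11 ≈ 22637.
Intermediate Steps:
X(c) = (11 + c)/(5 + c)
141*(159 + X(1*6)) = 141*(159 + (11 + 1*6)/(5 + 1*6)) = 141*(159 + (11 + 6)/(5 + 6)) = 141*(159 + 17/11) = 141*(1766/11) = 249006/11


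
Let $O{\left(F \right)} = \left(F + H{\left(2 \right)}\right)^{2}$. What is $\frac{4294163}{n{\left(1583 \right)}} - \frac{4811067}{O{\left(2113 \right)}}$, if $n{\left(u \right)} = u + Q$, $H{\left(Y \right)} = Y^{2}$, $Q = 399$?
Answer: $\frac{19235567546513}{8882707598} \approx 2165.5$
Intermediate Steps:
$O{\left(F \right)} = \left(4 + F\right)^{2}$ ($O{\left(F \right)} = \left(F + 2^{2}\right)^{2} = \left(F + 4\right)^{2} = \left(4 + F\right)^{2}$)
$n{\left(u \right)} = 399 + u$ ($n{\left(u \right)} = u + 399 = 399 + u$)
$\frac{4294163}{n{\left(1583 \right)}} - \frac{4811067}{O{\left(2113 \right)}} = \frac{4294163}{399 + 1583} - \frac{4811067}{\left(4 + 2113\right)^{2}} = \frac{4294163}{1982} - \frac{4811067}{2117^{2}} = 4294163 \cdot \frac{1}{1982} - \frac{4811067}{4481689} = \frac{4294163}{1982} - \frac{4811067}{4481689} = \frac{19235567546513}{8882707598}$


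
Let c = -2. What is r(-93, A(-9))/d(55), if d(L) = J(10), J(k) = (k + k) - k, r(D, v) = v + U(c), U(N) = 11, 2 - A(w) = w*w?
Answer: -34/5 ≈ -6.8000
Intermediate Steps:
A(w) = 2 - w² (A(w) = 2 - w*w = 2 - w²)
r(D, v) = 11 + v (r(D, v) = v + 11 = 11 + v)
J(k) = k (J(k) = 2*k - k = k)
d(L) = 10
r(-93, A(-9))/d(55) = (11 + (2 - 1*(-9)²))/10 = (11 + (2 - 1*81))*(⅒) = (11 + (2 - 81))*(⅒) = (11 - 79)*(⅒) = -68*⅒ = -34/5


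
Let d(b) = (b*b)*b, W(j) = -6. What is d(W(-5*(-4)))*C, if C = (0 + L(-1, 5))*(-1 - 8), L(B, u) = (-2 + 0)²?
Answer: 7776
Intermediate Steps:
L(B, u) = 4 (L(B, u) = (-2)² = 4)
d(b) = b³ (d(b) = b²*b = b³)
C = -36 (C = (0 + 4)*(-1 - 8) = 4*(-9) = -36)
d(W(-5*(-4)))*C = (-6)³*(-36) = -216*(-36) = 7776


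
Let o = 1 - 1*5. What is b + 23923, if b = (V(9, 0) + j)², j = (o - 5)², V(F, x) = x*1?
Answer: 30484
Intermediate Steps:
o = -4 (o = 1 - 5 = -4)
V(F, x) = x
j = 81 (j = (-4 - 5)² = (-9)² = 81)
b = 6561 (b = (0 + 81)² = 81² = 6561)
b + 23923 = 6561 + 23923 = 30484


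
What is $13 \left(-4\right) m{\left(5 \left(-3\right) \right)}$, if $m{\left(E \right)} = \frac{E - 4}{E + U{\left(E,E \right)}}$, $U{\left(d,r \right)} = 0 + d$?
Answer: $- \frac{494}{15} \approx -32.933$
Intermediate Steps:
$U{\left(d,r \right)} = d$
$m{\left(E \right)} = \frac{-4 + E}{2 E}$ ($m{\left(E \right)} = \frac{E - 4}{E + E} = \frac{-4 + E}{2 E}$)
$13 \left(-4\right) m{\left(5 \left(-3\right) \right)} = 13 \left(-4\right) \frac{-4 + 5 \left(-3\right)}{2 \cdot 5 \left(-3\right)} = - 52 \frac{-4 - 15}{2 \left(-15\right)} = - 52 \cdot \frac{1}{2} \left(- \frac{1}{15}\right) \left(-19\right) = \left(-52\right) \frac{19}{30} = - \frac{494}{15}$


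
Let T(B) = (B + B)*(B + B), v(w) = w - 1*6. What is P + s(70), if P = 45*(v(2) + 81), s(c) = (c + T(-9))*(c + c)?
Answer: 58625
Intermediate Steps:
v(w) = -6 + w (v(w) = w - 6 = -6 + w)
T(B) = 4*B**2 (T(B) = (2*B)*(2*B) = 4*B**2)
s(c) = 2*c*(324 + c) (s(c) = (c + 4*(-9)**2)*(c + c) = (c + 4*81)*(2*c) = (c + 324)*(2*c) = (324 + c)*(2*c) = 2*c*(324 + c))
P = 3465 (P = 45*((-6 + 2) + 81) = 45*(-4 + 81) = 45*77 = 3465)
P + s(70) = 3465 + 2*70*(324 + 70) = 3465 + 2*70*394 = 3465 + 55160 = 58625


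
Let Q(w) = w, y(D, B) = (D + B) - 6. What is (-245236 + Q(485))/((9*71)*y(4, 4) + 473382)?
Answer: -244751/474660 ≈ -0.51563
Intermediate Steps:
y(D, B) = -6 + B + D (y(D, B) = (B + D) - 6 = -6 + B + D)
(-245236 + Q(485))/((9*71)*y(4, 4) + 473382) = (-245236 + 485)/((9*71)*(-6 + 4 + 4) + 473382) = -244751/(639*2 + 473382) = -244751/(1278 + 473382) = -244751/474660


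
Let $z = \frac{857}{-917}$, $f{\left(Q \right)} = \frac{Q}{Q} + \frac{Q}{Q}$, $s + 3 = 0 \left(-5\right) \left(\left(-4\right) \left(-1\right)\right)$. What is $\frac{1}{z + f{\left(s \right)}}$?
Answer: $\frac{917}{977} \approx 0.93859$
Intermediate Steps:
$s = -3$ ($s = -3 + 0 \left(-5\right) \left(\left(-4\right) \left(-1\right)\right) = -3 + 0 \cdot 4 = -3 + 0 = -3$)
$f{\left(Q \right)} = 2$ ($f{\left(Q \right)} = 1 + 1 = 2$)
$z = - \frac{857}{917}$ ($z = 857 \left(- \frac{1}{917}\right) = - \frac{857}{917} \approx -0.93457$)
$\frac{1}{z + f{\left(s \right)}} = \frac{1}{- \frac{857}{917} + 2} = \frac{1}{\frac{977}{917}} = \frac{917}{977}$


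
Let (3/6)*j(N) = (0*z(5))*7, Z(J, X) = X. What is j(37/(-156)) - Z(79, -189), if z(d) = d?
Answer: 189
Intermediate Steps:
j(N) = 0 (j(N) = 2*((0*5)*7) = 2*(0*7) = 2*0 = 0)
j(37/(-156)) - Z(79, -189) = 0 - 1*(-189) = 0 + 189 = 189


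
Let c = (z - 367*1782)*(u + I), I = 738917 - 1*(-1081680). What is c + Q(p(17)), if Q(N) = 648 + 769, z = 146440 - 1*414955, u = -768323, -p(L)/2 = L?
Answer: -970732234049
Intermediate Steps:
p(L) = -2*L
z = -268515 (z = 146440 - 414955 = -268515)
I = 1820597 (I = 738917 + 1081680 = 1820597)
Q(N) = 1417
c = -970732235466 (c = (-268515 - 367*1782)*(-768323 + 1820597) = (-268515 - 653994)*1052274 = -922509*1052274 = -970732235466)
c + Q(p(17)) = -970732235466 + 1417 = -970732234049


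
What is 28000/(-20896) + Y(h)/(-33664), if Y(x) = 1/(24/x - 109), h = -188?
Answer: -151079793309/112748714368 ≈ -1.3400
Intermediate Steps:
Y(x) = 1/(-109 + 24/x)
28000/(-20896) + Y(h)/(-33664) = 28000/(-20896) - 1*(-188)/(-24 + 109*(-188))/(-33664) = 28000*(-1/20896) - 1*(-188)/(-24 - 20492)*(-1/33664) = -875/653 - 1*(-188)/(-20516)*(-1/33664) = -875/653 - 1*(-188)*(-1/20516)*(-1/33664) = -875/653 - 47/5129*(-1/33664) = -875/653 + 47/172662656 = -151079793309/112748714368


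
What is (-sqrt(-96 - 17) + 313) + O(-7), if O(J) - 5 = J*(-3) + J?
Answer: 332 - I*sqrt(113) ≈ 332.0 - 10.63*I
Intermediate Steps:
O(J) = 5 - 2*J (O(J) = 5 + (J*(-3) + J) = 5 + (-3*J + J) = 5 - 2*J)
(-sqrt(-96 - 17) + 313) + O(-7) = (-sqrt(-96 - 17) + 313) + (5 - 2*(-7)) = (-sqrt(-113) + 313) + (5 + 14) = (-I*sqrt(113) + 313) + 19 = (313 - I*sqrt(113)) + 19 = 332 - I*sqrt(113)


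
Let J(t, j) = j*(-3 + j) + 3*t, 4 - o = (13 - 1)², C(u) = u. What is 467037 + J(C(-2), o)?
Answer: 487051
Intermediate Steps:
o = -140 (o = 4 - (13 - 1)² = 4 - 1*12² = 4 - 1*144 = 4 - 144 = -140)
J(t, j) = 3*t + j*(-3 + j)
467037 + J(C(-2), o) = 467037 + ((-140)² - 3*(-140) + 3*(-2)) = 467037 + (19600 + 420 - 6) = 467037 + 20014 = 487051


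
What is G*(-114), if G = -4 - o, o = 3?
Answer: 798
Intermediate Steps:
G = -7 (G = -4 - 1*3 = -4 - 3 = -7)
G*(-114) = -7*(-114) = 798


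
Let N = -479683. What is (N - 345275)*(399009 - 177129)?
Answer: -183041681040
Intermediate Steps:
(N - 345275)*(399009 - 177129) = (-479683 - 345275)*(399009 - 177129) = -824958*221880 = -183041681040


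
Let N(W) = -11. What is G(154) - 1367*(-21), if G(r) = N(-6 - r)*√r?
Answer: 28707 - 11*√154 ≈ 28571.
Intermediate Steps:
G(r) = -11*√r
G(154) - 1367*(-21) = -11*√154 - 1367*(-21) = -11*√154 - 1*(-28707) = -11*√154 + 28707 = 28707 - 11*√154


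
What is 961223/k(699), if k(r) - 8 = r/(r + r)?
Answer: 1922446/17 ≈ 1.1309e+5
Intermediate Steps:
k(r) = 17/2 (k(r) = 8 + r/(r + r) = 8 + r/((2*r)) = 8 + r*(1/(2*r)) = 8 + ½ = 17/2)
961223/k(699) = 961223/(17/2) = 961223*(2/17) = 1922446/17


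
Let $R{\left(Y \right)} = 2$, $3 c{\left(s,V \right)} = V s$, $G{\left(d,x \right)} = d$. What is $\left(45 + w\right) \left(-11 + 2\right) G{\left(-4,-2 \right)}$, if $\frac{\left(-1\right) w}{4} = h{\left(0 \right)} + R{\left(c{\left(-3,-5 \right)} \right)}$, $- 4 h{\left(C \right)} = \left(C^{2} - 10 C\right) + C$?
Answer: $1332$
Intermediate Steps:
$c{\left(s,V \right)} = \frac{V s}{3}$
$h{\left(C \right)} = - \frac{C^{2}}{4} + \frac{9 C}{4}$ ($h{\left(C \right)} = - \frac{\left(C^{2} - 10 C\right) + C}{4} = - \frac{C^{2} - 9 C}{4} = - \frac{C^{2}}{4} + \frac{9 C}{4}$)
$w = -8$ ($w = - 4 \left(\frac{1}{4} \cdot 0 \left(9 - 0\right) + 2\right) = - 4 \left(\frac{1}{4} \cdot 0 \left(9 + 0\right) + 2\right) = - 4 \left(\frac{1}{4} \cdot 0 \cdot 9 + 2\right) = - 4 \left(0 + 2\right) = \left(-4\right) 2 = -8$)
$\left(45 + w\right) \left(-11 + 2\right) G{\left(-4,-2 \right)} = \left(45 - 8\right) \left(-11 + 2\right) \left(-4\right) = 37 \left(\left(-9\right) \left(-4\right)\right) = 37 \cdot 36 = 1332$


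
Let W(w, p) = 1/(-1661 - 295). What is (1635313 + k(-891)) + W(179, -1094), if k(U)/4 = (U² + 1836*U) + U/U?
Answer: -3389088829/1956 ≈ -1.7327e+6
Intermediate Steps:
W(w, p) = -1/1956 (W(w, p) = 1/(-1956) = -1/1956)
k(U) = 4 + 4*U² + 7344*U (k(U) = 4*((U² + 1836*U) + U/U) = 4*((U² + 1836*U) + 1) = 4*(1 + U² + 1836*U) = 4 + 4*U² + 7344*U)
(1635313 + k(-891)) + W(179, -1094) = (1635313 + (4 + 4*(-891)² + 7344*(-891))) - 1/1956 = (1635313 + (4 + 4*793881 - 6543504)) - 1/1956 = (1635313 + (4 + 3175524 - 6543504)) - 1/1956 = (1635313 - 3367976) - 1/1956 = -1732663 - 1/1956 = -3389088829/1956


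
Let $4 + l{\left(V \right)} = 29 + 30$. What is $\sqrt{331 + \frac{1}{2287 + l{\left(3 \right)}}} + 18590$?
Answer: $18590 + \frac{13 \sqrt{10742754}}{2342} \approx 18608.0$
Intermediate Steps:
$l{\left(V \right)} = 55$ ($l{\left(V \right)} = -4 + \left(29 + 30\right) = -4 + 59 = 55$)
$\sqrt{331 + \frac{1}{2287 + l{\left(3 \right)}}} + 18590 = \sqrt{331 + \frac{1}{2287 + 55}} + 18590 = \sqrt{331 + \frac{1}{2342}} + 18590 = \sqrt{\frac{775203}{2342}} + 18590 = \frac{13 \sqrt{10742754}}{2342} + 18590 = 18590 + \frac{13 \sqrt{10742754}}{2342}$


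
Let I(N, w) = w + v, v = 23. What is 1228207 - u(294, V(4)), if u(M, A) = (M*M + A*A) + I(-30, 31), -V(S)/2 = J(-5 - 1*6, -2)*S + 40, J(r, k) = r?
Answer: 1141653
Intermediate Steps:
V(S) = -80 + 22*S (V(S) = -2*((-5 - 1*6)*S + 40) = -2*((-5 - 6)*S + 40) = -2*(-11*S + 40) = -2*(40 - 11*S) = -80 + 22*S)
I(N, w) = 23 + w (I(N, w) = w + 23 = 23 + w)
u(M, A) = 54 + A**2 + M**2 (u(M, A) = (M*M + A*A) + (23 + 31) = (M**2 + A**2) + 54 = (A**2 + M**2) + 54 = 54 + A**2 + M**2)
1228207 - u(294, V(4)) = 1228207 - (54 + (-80 + 22*4)**2 + 294**2) = 1228207 - (54 + (-80 + 88)**2 + 86436) = 1228207 - (54 + 8**2 + 86436) = 1228207 - (54 + 64 + 86436) = 1228207 - 1*86554 = 1228207 - 86554 = 1141653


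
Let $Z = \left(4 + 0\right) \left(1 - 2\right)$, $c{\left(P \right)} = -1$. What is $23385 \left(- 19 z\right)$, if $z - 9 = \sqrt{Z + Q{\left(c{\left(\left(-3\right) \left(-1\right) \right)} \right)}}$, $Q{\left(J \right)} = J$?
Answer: $-3998835 - 444315 i \sqrt{5} \approx -3.9988 \cdot 10^{6} - 9.9352 \cdot 10^{5} i$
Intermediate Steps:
$Z = -4$ ($Z = 4 \left(-1\right) = -4$)
$z = 9 + i \sqrt{5}$ ($z = 9 + \sqrt{-4 - 1} = 9 + \sqrt{-5} = 9 + i \sqrt{5} \approx 9.0 + 2.2361 i$)
$23385 \left(- 19 z\right) = 23385 \left(- 19 \left(9 + i \sqrt{5}\right)\right) = 23385 \left(-171 - 19 i \sqrt{5}\right) = -3998835 - 444315 i \sqrt{5}$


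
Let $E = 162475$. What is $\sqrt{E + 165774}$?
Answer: $\sqrt{328249} \approx 572.93$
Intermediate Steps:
$\sqrt{E + 165774} = \sqrt{162475 + 165774} = \sqrt{328249}$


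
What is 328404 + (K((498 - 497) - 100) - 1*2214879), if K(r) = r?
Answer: -1886574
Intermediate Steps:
328404 + (K((498 - 497) - 100) - 1*2214879) = 328404 + (((498 - 497) - 100) - 1*2214879) = 328404 + ((1 - 100) - 2214879) = 328404 + (-99 - 2214879) = 328404 - 2214978 = -1886574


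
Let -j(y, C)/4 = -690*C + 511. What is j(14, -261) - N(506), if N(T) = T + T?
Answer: -723416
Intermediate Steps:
j(y, C) = -2044 + 2760*C (j(y, C) = -4*(-690*C + 511) = -4*(511 - 690*C) = -2044 + 2760*C)
N(T) = 2*T
j(14, -261) - N(506) = (-2044 + 2760*(-261)) - 2*506 = (-2044 - 720360) - 1*1012 = -722404 - 1012 = -723416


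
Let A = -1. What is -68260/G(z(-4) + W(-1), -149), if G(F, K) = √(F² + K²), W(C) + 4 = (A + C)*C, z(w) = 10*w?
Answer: -13652*√23965/4793 ≈ -440.94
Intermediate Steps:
W(C) = -4 + C*(-1 + C) (W(C) = -4 + (-1 + C)*C = -4 + C*(-1 + C))
-68260/G(z(-4) + W(-1), -149) = -68260/√((10*(-4) + (-4 + (-1)² - 1*(-1)))² + (-149)²) = -68260/√((-40 + (-4 + 1 + 1))² + 22201) = -68260/√((-40 - 2)² + 22201) = -68260/√((-42)² + 22201) = -68260/√(1764 + 22201) = -68260*√23965/23965 = -13652*√23965/4793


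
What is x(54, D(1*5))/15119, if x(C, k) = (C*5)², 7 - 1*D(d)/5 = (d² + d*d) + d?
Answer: 72900/15119 ≈ 4.8217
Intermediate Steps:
D(d) = 35 - 10*d² - 5*d (D(d) = 35 - 5*((d² + d*d) + d) = 35 - 5*((d² + d²) + d) = 35 - 5*(2*d² + d) = 35 - 5*(d + 2*d²) = 35 + (-10*d² - 5*d) = 35 - 10*d² - 5*d)
x(C, k) = 25*C² (x(C, k) = (5*C)² = 25*C²)
x(54, D(1*5))/15119 = (25*54²)/15119 = (25*2916)*(1/15119) = 72900*(1/15119) = 72900/15119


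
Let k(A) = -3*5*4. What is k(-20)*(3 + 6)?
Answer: -540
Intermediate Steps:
k(A) = -60 (k(A) = -15*4 = -60)
k(-20)*(3 + 6) = -60*(3 + 6) = -60*9 = -540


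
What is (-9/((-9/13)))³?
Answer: 2197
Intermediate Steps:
(-9/((-9/13)))³ = (-9/((-9*1/13)))³ = (-9/(-9/13))³ = (-9*(-13/9))³ = 13³ = 2197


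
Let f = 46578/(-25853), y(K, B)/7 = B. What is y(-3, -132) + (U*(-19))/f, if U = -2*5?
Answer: -23975071/23289 ≈ -1029.5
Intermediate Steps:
y(K, B) = 7*B
U = -10
f = -46578/25853 (f = 46578*(-1/25853) = -46578/25853 ≈ -1.8016)
y(-3, -132) + (U*(-19))/f = 7*(-132) + (-10*(-19))/(-46578/25853) = -924 + 190*(-25853/46578) = -924 - 2456035/23289 = -23975071/23289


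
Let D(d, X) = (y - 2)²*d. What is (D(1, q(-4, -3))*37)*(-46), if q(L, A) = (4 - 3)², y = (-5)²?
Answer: -900358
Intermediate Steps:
y = 25
q(L, A) = 1 (q(L, A) = 1² = 1)
D(d, X) = 529*d (D(d, X) = (25 - 2)²*d = 23²*d = 529*d)
(D(1, q(-4, -3))*37)*(-46) = ((529*1)*37)*(-46) = (529*37)*(-46) = 19573*(-46) = -900358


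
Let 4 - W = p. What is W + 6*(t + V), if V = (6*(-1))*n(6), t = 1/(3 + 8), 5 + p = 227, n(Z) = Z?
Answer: -4768/11 ≈ -433.45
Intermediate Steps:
p = 222 (p = -5 + 227 = 222)
t = 1/11 ≈ 0.090909
V = -36 (V = (6*(-1))*6 = -6*6 = -36)
W = -218 (W = 4 - 1*222 = 4 - 222 = -218)
W + 6*(t + V) = -218 + 6*(1/11 - 36) = -218 + 6*(-395/11) = -218 - 2370/11 = -4768/11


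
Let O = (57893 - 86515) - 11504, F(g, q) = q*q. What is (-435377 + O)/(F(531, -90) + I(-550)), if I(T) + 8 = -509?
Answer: -475503/7583 ≈ -62.706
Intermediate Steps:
I(T) = -517 (I(T) = -8 - 509 = -517)
F(g, q) = q²
O = -40126 (O = -28622 - 11504 = -40126)
(-435377 + O)/(F(531, -90) + I(-550)) = (-435377 - 40126)/((-90)² - 517) = -475503/(8100 - 517) = -475503/7583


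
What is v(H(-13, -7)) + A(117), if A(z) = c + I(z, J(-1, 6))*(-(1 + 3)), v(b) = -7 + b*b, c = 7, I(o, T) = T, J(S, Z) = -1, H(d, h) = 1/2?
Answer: 17/4 ≈ 4.2500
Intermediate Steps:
H(d, h) = ½
v(b) = -7 + b²
A(z) = 11 (A(z) = 7 - (-1)*(1 + 3) = 7 - (-1)*4 = 7 - 1*(-4) = 7 + 4 = 11)
v(H(-13, -7)) + A(117) = (-7 + (½)²) + 11 = (-7 + ¼) + 11 = -27/4 + 11 = 17/4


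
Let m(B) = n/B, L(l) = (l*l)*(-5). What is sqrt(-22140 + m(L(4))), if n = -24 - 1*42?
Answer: I*sqrt(8855670)/20 ≈ 148.79*I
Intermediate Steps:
L(l) = -5*l**2 (L(l) = l**2*(-5) = -5*l**2)
n = -66 (n = -24 - 42 = -66)
m(B) = -66/B
sqrt(-22140 + m(L(4))) = sqrt(-22140 - 66/((-5*4**2))) = sqrt(-22140 - 66/((-5*16))) = sqrt(-22140 - 66/(-80)) = sqrt(-22140 - 66*(-1/80)) = sqrt(-22140 + 33/40) = sqrt(-885567/40) = I*sqrt(8855670)/20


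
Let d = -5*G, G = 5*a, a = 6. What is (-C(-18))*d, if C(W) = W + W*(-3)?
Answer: 5400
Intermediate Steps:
C(W) = -2*W (C(W) = W - 3*W = -2*W)
G = 30 (G = 5*6 = 30)
d = -150 (d = -5*30 = -150)
(-C(-18))*d = -(-2)*(-18)*(-150) = -1*36*(-150) = -36*(-150) = 5400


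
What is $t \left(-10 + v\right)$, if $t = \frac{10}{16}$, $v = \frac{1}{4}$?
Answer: $- \frac{195}{32} \approx -6.0938$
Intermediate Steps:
$v = \frac{1}{4} \approx 0.25$
$t = \frac{5}{8}$ ($t = 10 \cdot \frac{1}{16} = \frac{5}{8} \approx 0.625$)
$t \left(-10 + v\right) = \frac{5 \left(-10 + \frac{1}{4}\right)}{8} = \frac{5}{8} \left(- \frac{39}{4}\right) = - \frac{195}{32}$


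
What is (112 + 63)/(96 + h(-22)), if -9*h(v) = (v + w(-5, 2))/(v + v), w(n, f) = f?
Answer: 2475/1357 ≈ 1.8239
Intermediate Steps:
h(v) = -(2 + v)/(18*v) (h(v) = -(v + 2)/(9*(v + v)) = -(2 + v)/(9*(2*v)) = -(2 + v)*1/(2*v)/9 = -(2 + v)/(18*v))
(112 + 63)/(96 + h(-22)) = (112 + 63)/(96 + (1/18)*(-2 - 1*(-22))/(-22)) = 175/(96 + (1/18)*(-1/22)*(-2 + 22)) = 175/(96 + (1/18)*(-1/22)*20) = 175/(96 - 5/99) = 175/(9499/99) = 175*(99/9499) = 2475/1357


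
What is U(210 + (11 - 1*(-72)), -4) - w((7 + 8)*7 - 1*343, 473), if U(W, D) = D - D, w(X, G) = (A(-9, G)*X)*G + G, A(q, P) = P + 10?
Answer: 54372769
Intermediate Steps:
A(q, P) = 10 + P
w(X, G) = G + G*X*(10 + G) (w(X, G) = ((10 + G)*X)*G + G = (X*(10 + G))*G + G = G*X*(10 + G) + G = G + G*X*(10 + G))
U(W, D) = 0
U(210 + (11 - 1*(-72)), -4) - w((7 + 8)*7 - 1*343, 473) = 0 - 473*(1 + ((7 + 8)*7 - 1*343)*(10 + 473)) = 0 - 473*(1 + (15*7 - 343)*483) = 0 - 473*(1 + (105 - 343)*483) = 0 - 473*(1 - 238*483) = 0 - 473*(1 - 114954) = 0 - 473*(-114953) = 0 - 1*(-54372769) = 0 + 54372769 = 54372769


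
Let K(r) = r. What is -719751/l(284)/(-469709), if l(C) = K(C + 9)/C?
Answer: 204409284/137624737 ≈ 1.4853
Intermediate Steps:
l(C) = (9 + C)/C (l(C) = (C + 9)/C = (9 + C)/C)
-719751/l(284)/(-469709) = -719751*284/(9 + 284)/(-469709) = -719751/((1/284)*293)*(-1/469709) = -719751/293/284*(-1/469709) = -719751*284/293*(-1/469709) = -204409284/293*(-1/469709) = 204409284/137624737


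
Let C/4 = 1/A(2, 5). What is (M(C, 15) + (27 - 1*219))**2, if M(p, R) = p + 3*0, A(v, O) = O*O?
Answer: 23001616/625 ≈ 36803.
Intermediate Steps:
A(v, O) = O**2
C = 4/25 (C = 4/(5**2) = 4/25 ≈ 0.16000)
M(p, R) = p (M(p, R) = p + 0 = p)
(M(C, 15) + (27 - 1*219))**2 = (4/25 + (27 - 1*219))**2 = (4/25 + (27 - 219))**2 = (4/25 - 192)**2 = (-4796/25)**2 = 23001616/625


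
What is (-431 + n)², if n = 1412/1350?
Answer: 84227067961/455625 ≈ 1.8486e+5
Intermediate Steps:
n = 706/675 (n = 1412*(1/1350) = 706/675 ≈ 1.0459)
(-431 + n)² = (-431 + 706/675)² = (-290219/675)² = 84227067961/455625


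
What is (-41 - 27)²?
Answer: 4624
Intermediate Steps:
(-41 - 27)² = (-68)² = 4624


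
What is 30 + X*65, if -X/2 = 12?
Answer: -1530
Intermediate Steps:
X = -24 (X = -2*12 = -24)
30 + X*65 = 30 - 24*65 = 30 - 1560 = -1530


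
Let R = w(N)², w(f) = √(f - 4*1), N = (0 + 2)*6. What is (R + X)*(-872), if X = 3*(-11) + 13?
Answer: 10464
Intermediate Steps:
N = 12 (N = 2*6 = 12)
w(f) = √(-4 + f) (w(f) = √(f - 4) = √(-4 + f))
R = 8 (R = (√(-4 + 12))² = (√8)² = (2*√2)² = 8)
X = -20 (X = -33 + 13 = -20)
(R + X)*(-872) = (8 - 20)*(-872) = -12*(-872) = 10464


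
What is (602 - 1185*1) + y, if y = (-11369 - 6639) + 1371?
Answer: -17220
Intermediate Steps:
y = -16637 (y = -18008 + 1371 = -16637)
(602 - 1185*1) + y = (602 - 1185*1) - 16637 = (602 - 1185) - 16637 = -583 - 16637 = -17220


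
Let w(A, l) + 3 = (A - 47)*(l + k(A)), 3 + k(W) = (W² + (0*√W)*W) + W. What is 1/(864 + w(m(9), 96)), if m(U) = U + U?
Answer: -1/11754 ≈ -8.5077e-5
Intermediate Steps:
m(U) = 2*U
k(W) = -3 + W + W² (k(W) = -3 + ((W² + (0*√W)*W) + W) = -3 + ((W² + 0*W) + W) = -3 + ((W² + 0) + W) = -3 + (W² + W) = -3 + (W + W²) = -3 + W + W²)
w(A, l) = -3 + (-47 + A)*(-3 + A + l + A²) (w(A, l) = -3 + (A - 47)*(l + (-3 + A + A²)) = -3 + (-47 + A)*(-3 + A + l + A²))
1/(864 + w(m(9), 96)) = 1/(864 + (138 + (2*9)³ - 100*9 - 47*96 - 46*(2*9)² + (2*9)*96)) = 1/(864 + (138 + 18³ - 50*18 - 4512 - 46*18² + 18*96)) = 1/(864 + (138 + 5832 - 900 - 4512 - 46*324 + 1728)) = 1/(864 + (138 + 5832 - 900 - 4512 - 14904 + 1728)) = 1/(864 - 12618) = 1/(-11754) = -1/11754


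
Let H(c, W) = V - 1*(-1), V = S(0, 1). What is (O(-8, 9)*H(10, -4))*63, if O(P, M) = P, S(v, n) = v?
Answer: -504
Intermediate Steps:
V = 0
H(c, W) = 1 (H(c, W) = 0 - 1*(-1) = 0 + 1 = 1)
(O(-8, 9)*H(10, -4))*63 = -8*1*63 = -8*63 = -504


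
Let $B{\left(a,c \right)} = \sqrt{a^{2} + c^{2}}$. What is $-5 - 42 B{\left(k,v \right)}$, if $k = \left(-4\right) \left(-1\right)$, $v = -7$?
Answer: $-5 - 42 \sqrt{65} \approx -343.61$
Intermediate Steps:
$k = 4$
$-5 - 42 B{\left(k,v \right)} = -5 - 42 \sqrt{4^{2} + \left(-7\right)^{2}} = -5 - 42 \sqrt{16 + 49} = -5 - 42 \sqrt{65}$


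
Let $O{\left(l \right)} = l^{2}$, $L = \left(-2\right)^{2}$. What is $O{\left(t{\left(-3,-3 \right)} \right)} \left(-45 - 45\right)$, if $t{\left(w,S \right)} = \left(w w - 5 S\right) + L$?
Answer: $-70560$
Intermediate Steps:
$L = 4$
$t{\left(w,S \right)} = 4 + w^{2} - 5 S$ ($t{\left(w,S \right)} = \left(w w - 5 S\right) + 4 = \left(w^{2} - 5 S\right) + 4 = 4 + w^{2} - 5 S$)
$O{\left(t{\left(-3,-3 \right)} \right)} \left(-45 - 45\right) = \left(4 + \left(-3\right)^{2} - -15\right)^{2} \left(-45 - 45\right) = \left(4 + 9 + 15\right)^{2} \left(-90\right) = 28^{2} \left(-90\right) = 784 \left(-90\right) = -70560$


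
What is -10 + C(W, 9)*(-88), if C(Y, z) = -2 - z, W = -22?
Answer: 958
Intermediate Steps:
-10 + C(W, 9)*(-88) = -10 + (-2 - 1*9)*(-88) = -10 + (-2 - 9)*(-88) = -10 - 11*(-88) = -10 + 968 = 958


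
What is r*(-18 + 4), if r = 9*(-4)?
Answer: 504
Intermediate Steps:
r = -36
r*(-18 + 4) = -36*(-18 + 4) = -36*(-14) = 504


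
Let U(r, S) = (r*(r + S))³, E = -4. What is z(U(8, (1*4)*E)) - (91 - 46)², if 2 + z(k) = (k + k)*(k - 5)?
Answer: 137441572885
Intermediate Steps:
U(r, S) = r³*(S + r)³ (U(r, S) = (r*(S + r))³ = r³*(S + r)³)
z(k) = -2 + 2*k*(-5 + k) (z(k) = -2 + (k + k)*(k - 5) = -2 + (2*k)*(-5 + k) = -2 + 2*k*(-5 + k))
z(U(8, (1*4)*E)) - (91 - 46)² = (-2 - 10*8³*((1*4)*(-4) + 8)³ + 2*(8³*((1*4)*(-4) + 8)³)²) - (91 - 46)² = (-2 - 5120*(4*(-4) + 8)³ + 2*(512*(4*(-4) + 8)³)²) - 1*45² = (-2 - 5120*(-16 + 8)³ + 2*(512*(-16 + 8)³)²) - 1*2025 = (-2 - 5120*(-8)³ + 2*(512*(-8)³)²) - 2025 = (-2 - 5120*(-512) + 2*(512*(-512))²) - 2025 = (-2 - 10*(-262144) + 2*(-262144)²) - 2025 = (-2 + 2621440 + 2*68719476736) - 2025 = (-2 + 2621440 + 137438953472) - 2025 = 137441574910 - 2025 = 137441572885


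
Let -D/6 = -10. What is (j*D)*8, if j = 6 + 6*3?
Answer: 11520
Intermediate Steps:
D = 60 (D = -6*(-10) = 60)
j = 24 (j = 6 + 18 = 24)
(j*D)*8 = (24*60)*8 = 1440*8 = 11520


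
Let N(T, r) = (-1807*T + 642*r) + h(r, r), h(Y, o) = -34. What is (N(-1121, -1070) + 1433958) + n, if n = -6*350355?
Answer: 670501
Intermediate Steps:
N(T, r) = -34 - 1807*T + 642*r (N(T, r) = (-1807*T + 642*r) - 34 = -34 - 1807*T + 642*r)
n = -2102130
(N(-1121, -1070) + 1433958) + n = ((-34 - 1807*(-1121) + 642*(-1070)) + 1433958) - 2102130 = ((-34 + 2025647 - 686940) + 1433958) - 2102130 = (1338673 + 1433958) - 2102130 = 2772631 - 2102130 = 670501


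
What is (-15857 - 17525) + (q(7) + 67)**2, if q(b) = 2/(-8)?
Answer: -462823/16 ≈ -28926.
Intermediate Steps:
q(b) = -1/4 (q(b) = 2*(-1/8) = -1/4)
(-15857 - 17525) + (q(7) + 67)**2 = (-15857 - 17525) + (-1/4 + 67)**2 = -33382 + (267/4)**2 = -33382 + 71289/16 = -462823/16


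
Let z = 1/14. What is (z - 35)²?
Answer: 239121/196 ≈ 1220.0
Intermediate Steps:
z = 1/14 ≈ 0.071429
(z - 35)² = (1/14 - 35)² = (-489/14)² = 239121/196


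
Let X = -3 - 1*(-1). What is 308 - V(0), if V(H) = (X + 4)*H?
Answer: 308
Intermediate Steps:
X = -2 (X = -3 + 1 = -2)
V(H) = 2*H (V(H) = (-2 + 4)*H = 2*H)
308 - V(0) = 308 - 2*0 = 308 - 1*0 = 308 + 0 = 308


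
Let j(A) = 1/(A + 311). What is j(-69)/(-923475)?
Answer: -1/223480950 ≈ -4.4747e-9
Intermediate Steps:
j(A) = 1/(311 + A)
j(-69)/(-923475) = 1/((311 - 69)*(-923475)) = -1/923475/242 = (1/242)*(-1/923475) = -1/223480950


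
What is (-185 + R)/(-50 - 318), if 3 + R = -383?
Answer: 571/368 ≈ 1.5516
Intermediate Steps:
R = -386 (R = -3 - 383 = -386)
(-185 + R)/(-50 - 318) = (-185 - 386)/(-50 - 318) = -571/(-368) = -571*(-1/368) = 571/368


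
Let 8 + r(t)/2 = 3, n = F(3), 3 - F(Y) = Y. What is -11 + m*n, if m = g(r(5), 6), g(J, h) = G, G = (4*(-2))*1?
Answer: -11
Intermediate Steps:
F(Y) = 3 - Y
n = 0 (n = 3 - 1*3 = 3 - 3 = 0)
r(t) = -10 (r(t) = -16 + 2*3 = -16 + 6 = -10)
G = -8 (G = -8*1 = -8)
g(J, h) = -8
m = -8
-11 + m*n = -11 - 8*0 = -11 + 0 = -11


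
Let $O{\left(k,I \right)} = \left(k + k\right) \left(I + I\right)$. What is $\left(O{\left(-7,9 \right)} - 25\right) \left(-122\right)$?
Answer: $33794$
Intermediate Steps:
$O{\left(k,I \right)} = 4 I k$ ($O{\left(k,I \right)} = 2 k 2 I = 4 I k$)
$\left(O{\left(-7,9 \right)} - 25\right) \left(-122\right) = \left(4 \cdot 9 \left(-7\right) - 25\right) \left(-122\right) = \left(-252 - 25\right) \left(-122\right) = \left(-277\right) \left(-122\right) = 33794$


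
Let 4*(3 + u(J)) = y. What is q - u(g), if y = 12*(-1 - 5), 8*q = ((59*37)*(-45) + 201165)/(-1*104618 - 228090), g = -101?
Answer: 27896007/1330832 ≈ 20.961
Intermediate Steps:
q = -51465/1330832 (q = (((59*37)*(-45) + 201165)/(-1*104618 - 228090))/8 = ((2183*(-45) + 201165)/(-104618 - 228090))/8 = ((-98235 + 201165)/(-332708))/8 = (102930*(-1/332708))/8 = (⅛)*(-51465/166354) = -51465/1330832 ≈ -0.038671)
y = -72 (y = 12*(-6) = -72)
u(J) = -21 (u(J) = -3 + (¼)*(-72) = -3 - 18 = -21)
q - u(g) = -51465/1330832 - 1*(-21) = -51465/1330832 + 21 = 27896007/1330832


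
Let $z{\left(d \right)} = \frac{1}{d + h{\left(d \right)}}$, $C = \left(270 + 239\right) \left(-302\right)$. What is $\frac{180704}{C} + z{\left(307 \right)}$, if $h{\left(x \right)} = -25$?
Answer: $- \frac{25402405}{21674238} \approx -1.172$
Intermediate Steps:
$C = -153718$ ($C = 509 \left(-302\right) = -153718$)
$z{\left(d \right)} = \frac{1}{-25 + d}$ ($z{\left(d \right)} = \frac{1}{d - 25} = \frac{1}{-25 + d}$)
$\frac{180704}{C} + z{\left(307 \right)} = \frac{180704}{-153718} + \frac{1}{-25 + 307} = 180704 \left(- \frac{1}{153718}\right) + \frac{1}{282} = - \frac{90352}{76859} + \frac{1}{282} = - \frac{25402405}{21674238}$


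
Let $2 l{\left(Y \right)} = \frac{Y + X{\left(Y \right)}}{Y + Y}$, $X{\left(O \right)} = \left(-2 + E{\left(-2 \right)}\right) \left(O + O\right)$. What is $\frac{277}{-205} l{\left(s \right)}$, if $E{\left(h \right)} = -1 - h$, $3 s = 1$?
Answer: $\frac{277}{820} \approx 0.3378$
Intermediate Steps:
$s = \frac{1}{3}$ ($s = \frac{1}{3} \cdot 1 = \frac{1}{3} \approx 0.33333$)
$X{\left(O \right)} = - 2 O$ ($X{\left(O \right)} = \left(-2 - -1\right) \left(O + O\right) = \left(-2 + \left(-1 + 2\right)\right) 2 O = \left(-2 + 1\right) 2 O = - 2 O$)
$l{\left(Y \right)} = - \frac{1}{4}$ ($l{\left(Y \right)} = \frac{\left(Y - 2 Y\right) \frac{1}{Y + Y}}{2} = \frac{- Y \frac{1}{2 Y}}{2} = \frac{1}{2} \left(- \frac{1}{2}\right) = - \frac{1}{4}$)
$\frac{277}{-205} l{\left(s \right)} = \frac{277}{-205} \left(- \frac{1}{4}\right) = 277 \left(- \frac{1}{205}\right) \left(- \frac{1}{4}\right) = \left(- \frac{277}{205}\right) \left(- \frac{1}{4}\right) = \frac{277}{820}$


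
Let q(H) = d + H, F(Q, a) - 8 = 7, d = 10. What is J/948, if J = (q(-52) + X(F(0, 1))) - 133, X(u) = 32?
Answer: -143/948 ≈ -0.15084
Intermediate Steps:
F(Q, a) = 15 (F(Q, a) = 8 + 7 = 15)
q(H) = 10 + H
J = -143 (J = ((10 - 52) + 32) - 133 = (-42 + 32) - 133 = -10 - 133 = -143)
J/948 = -143/948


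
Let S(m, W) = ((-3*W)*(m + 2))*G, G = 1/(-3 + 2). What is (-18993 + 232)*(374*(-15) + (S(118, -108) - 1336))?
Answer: 859741586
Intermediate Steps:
G = -1 (G = 1/(-1) = -1)
S(m, W) = 3*W*(2 + m) (S(m, W) = ((-3*W)*(m + 2))*(-1) = ((-3*W)*(2 + m))*(-1) = -3*W*(2 + m)*(-1) = 3*W*(2 + m))
(-18993 + 232)*(374*(-15) + (S(118, -108) - 1336)) = (-18993 + 232)*(374*(-15) + (3*(-108)*(2 + 118) - 1336)) = -18761*(-5610 + (3*(-108)*120 - 1336)) = -18761*(-5610 + (-38880 - 1336)) = -18761*(-5610 - 40216) = -18761*(-45826) = 859741586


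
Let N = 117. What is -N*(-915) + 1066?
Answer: 108121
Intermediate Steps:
-N*(-915) + 1066 = -1*117*(-915) + 1066 = -117*(-915) + 1066 = 107055 + 1066 = 108121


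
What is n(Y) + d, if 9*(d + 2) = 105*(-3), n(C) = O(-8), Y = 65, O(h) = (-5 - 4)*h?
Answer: 35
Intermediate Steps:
O(h) = -9*h
n(C) = 72 (n(C) = -9*(-8) = 72)
d = -37 (d = -2 + (105*(-3))/9 = -2 + (⅑)*(-315) = -2 - 35 = -37)
n(Y) + d = 72 - 37 = 35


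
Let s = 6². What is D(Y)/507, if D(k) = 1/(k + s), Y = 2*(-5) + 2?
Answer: 1/14196 ≈ 7.0442e-5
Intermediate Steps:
Y = -8 (Y = -10 + 2 = -8)
s = 36
D(k) = 1/(36 + k) (D(k) = 1/(k + 36) = 1/(36 + k))
D(Y)/507 = 1/((36 - 8)*507) = (1/507)/28 = (1/28)*(1/507) = 1/14196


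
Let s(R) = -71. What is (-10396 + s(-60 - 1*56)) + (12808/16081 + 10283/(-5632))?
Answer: -948070491931/90568192 ≈ -10468.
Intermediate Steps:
(-10396 + s(-60 - 1*56)) + (12808/16081 + 10283/(-5632)) = (-10396 - 71) + (12808/16081 + 10283/(-5632)) = -10467 + (12808*(1/16081) + 10283*(-1/5632)) = -10467 + (12808/16081 - 10283/5632) = -10467 - 93226267/90568192 = -948070491931/90568192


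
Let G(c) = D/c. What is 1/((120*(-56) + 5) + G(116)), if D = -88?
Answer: -29/194757 ≈ -0.00014890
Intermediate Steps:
G(c) = -88/c
1/((120*(-56) + 5) + G(116)) = 1/((120*(-56) + 5) - 88/116) = 1/((-6720 + 5) - 88*1/116) = 1/(-6715 - 22/29) = 1/(-194757/29) = -29/194757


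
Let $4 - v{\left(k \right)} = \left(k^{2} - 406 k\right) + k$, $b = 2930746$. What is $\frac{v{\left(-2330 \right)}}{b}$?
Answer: $- \frac{3186273}{1465373} \approx -2.1744$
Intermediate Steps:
$v{\left(k \right)} = 4 - k^{2} + 405 k$ ($v{\left(k \right)} = 4 - \left(\left(k^{2} - 406 k\right) + k\right) = 4 - \left(k^{2} - 405 k\right) = 4 - k^{2} + 405 k$)
$\frac{v{\left(-2330 \right)}}{b} = \frac{4 - \left(-2330\right)^{2} + 405 \left(-2330\right)}{2930746} = \left(4 - 5428900 - 943650\right) \frac{1}{2930746} = \left(-6372546\right) \frac{1}{2930746} = - \frac{3186273}{1465373}$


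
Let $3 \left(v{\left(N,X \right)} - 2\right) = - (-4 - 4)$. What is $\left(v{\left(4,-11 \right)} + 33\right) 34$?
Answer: $\frac{3842}{3} \approx 1280.7$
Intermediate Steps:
$v{\left(N,X \right)} = \frac{14}{3}$ ($v{\left(N,X \right)} = 2 + \frac{\left(-1\right) \left(-4 - 4\right)}{3} = 2 + \frac{\left(-1\right) \left(-8\right)}{3} = 2 + \frac{1}{3} \cdot 8 = 2 + \frac{8}{3} = \frac{14}{3}$)
$\left(v{\left(4,-11 \right)} + 33\right) 34 = \left(\frac{14}{3} + 33\right) 34 = \frac{113}{3} \cdot 34 = \frac{3842}{3}$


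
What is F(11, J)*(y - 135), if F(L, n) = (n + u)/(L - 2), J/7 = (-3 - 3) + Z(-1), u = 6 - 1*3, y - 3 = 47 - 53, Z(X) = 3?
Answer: 276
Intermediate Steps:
y = -3 (y = 3 + (47 - 53) = 3 - 6 = -3)
u = 3 (u = 6 - 3 = 3)
J = -21 (J = 7*((-3 - 3) + 3) = 7*(-6 + 3) = 7*(-3) = -21)
F(L, n) = (3 + n)/(-2 + L) (F(L, n) = (n + 3)/(L - 2) = (3 + n)/(-2 + L))
F(11, J)*(y - 135) = ((3 - 21)/(-2 + 11))*(-3 - 135) = (-18/9)*(-138) = ((⅑)*(-18))*(-138) = -2*(-138) = 276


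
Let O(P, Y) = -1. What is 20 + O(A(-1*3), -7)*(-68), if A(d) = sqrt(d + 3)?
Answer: 88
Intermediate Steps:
A(d) = sqrt(3 + d)
20 + O(A(-1*3), -7)*(-68) = 20 - 1*(-68) = 20 + 68 = 88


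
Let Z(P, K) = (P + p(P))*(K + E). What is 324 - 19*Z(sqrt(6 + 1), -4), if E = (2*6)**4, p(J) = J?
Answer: 324 - 787816*sqrt(7) ≈ -2.0840e+6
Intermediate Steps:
E = 20736 (E = 12**4 = 20736)
Z(P, K) = 2*P*(20736 + K) (Z(P, K) = (P + P)*(K + 20736) = (2*P)*(20736 + K) = 2*P*(20736 + K))
324 - 19*Z(sqrt(6 + 1), -4) = 324 - 38*sqrt(6 + 1)*(20736 - 4) = 324 - 38*sqrt(7)*20732 = 324 - 787816*sqrt(7)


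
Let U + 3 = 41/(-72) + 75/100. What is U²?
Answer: 41209/5184 ≈ 7.9493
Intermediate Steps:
U = -203/72 (U = -3 + (41/(-72) + 75/100) = -3 + (41*(-1/72) + 75*(1/100)) = -3 + (-41/72 + ¾) = -3 + 13/72 = -203/72 ≈ -2.8194)
U² = (-203/72)² = 41209/5184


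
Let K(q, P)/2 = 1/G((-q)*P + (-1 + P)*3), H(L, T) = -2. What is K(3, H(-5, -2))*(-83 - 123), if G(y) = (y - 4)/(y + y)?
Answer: -2472/7 ≈ -353.14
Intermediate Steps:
G(y) = (-4 + y)/(2*y) (G(y) = (-4 + y)/((2*y)) = (-4 + y)*(1/(2*y)) = (-4 + y)/(2*y))
K(q, P) = 4*(-3 + 3*P - P*q)/(-7 + 3*P - P*q) (K(q, P) = 2/(((-4 + ((-q)*P + (-1 + P)*3))/(2*((-q)*P + (-1 + P)*3)))) = 2/(((-4 + (-P*q + (-3 + 3*P)))/(2*(-P*q + (-3 + 3*P))))) = 2/(((-4 + (-3 + 3*P - P*q))/(2*(-3 + 3*P - P*q)))) = 2/(((-7 + 3*P - P*q)/(2*(-3 + 3*P - P*q)))) = 2*(2*(-3 + 3*P - P*q)/(-7 + 3*P - P*q)) = 4*(-3 + 3*P - P*q)/(-7 + 3*P - P*q))
K(3, H(-5, -2))*(-83 - 123) = (4*(3 - 3*(-2) - 2*3)/(7 - 3*(-2) - 2*3))*(-83 - 123) = (4*(3 + 6 - 6)/(7 + 6 - 6))*(-206) = (4*3/7)*(-206) = (4*(1/7)*3)*(-206) = (12/7)*(-206) = -2472/7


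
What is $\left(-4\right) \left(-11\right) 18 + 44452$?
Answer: $45244$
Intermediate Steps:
$\left(-4\right) \left(-11\right) 18 + 44452 = 44 \cdot 18 + 44452 = 792 + 44452 = 45244$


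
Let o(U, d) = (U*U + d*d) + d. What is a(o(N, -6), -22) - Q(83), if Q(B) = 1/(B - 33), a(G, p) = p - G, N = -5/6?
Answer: -47443/900 ≈ -52.714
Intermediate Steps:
N = -⅚ (N = -5*⅙ = -⅚ ≈ -0.83333)
o(U, d) = d + U² + d² (o(U, d) = (U² + d²) + d = d + U² + d²)
Q(B) = 1/(-33 + B)
a(o(N, -6), -22) - Q(83) = (-22 - (-6 + (-⅚)² + (-6)²)) - 1/(-33 + 83) = (-22 - (-6 + 25/36 + 36)) - 1/50 = (-22 - 1*1105/36) - 1*1/50 = (-22 - 1105/36) - 1/50 = -1897/36 - 1/50 = -47443/900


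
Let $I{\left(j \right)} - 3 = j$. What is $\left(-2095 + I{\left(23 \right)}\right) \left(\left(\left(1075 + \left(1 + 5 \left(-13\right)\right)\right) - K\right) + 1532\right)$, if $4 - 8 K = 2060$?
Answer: $-5793200$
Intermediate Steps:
$K = -257$ ($K = \frac{1}{2} - \frac{515}{2} = -257$)
$I{\left(j \right)} = 3 + j$
$\left(-2095 + I{\left(23 \right)}\right) \left(\left(\left(1075 + \left(1 + 5 \left(-13\right)\right)\right) - K\right) + 1532\right) = \left(-2095 + \left(3 + 23\right)\right) \left(\left(\left(1075 + \left(1 + 5 \left(-13\right)\right)\right) - -257\right) + 1532\right) = \left(-2095 + 26\right) \left(\left(\left(1075 + \left(1 - 65\right)\right) + 257\right) + 1532\right) = - 2069 \left(\left(\left(1075 - 64\right) + 257\right) + 1532\right) = - 2069 \left(\left(1011 + 257\right) + 1532\right) = - 2069 \left(1268 + 1532\right) = \left(-2069\right) 2800 = -5793200$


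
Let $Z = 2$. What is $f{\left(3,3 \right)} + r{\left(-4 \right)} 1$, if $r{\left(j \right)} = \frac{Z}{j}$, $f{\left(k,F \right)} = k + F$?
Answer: $\frac{11}{2} \approx 5.5$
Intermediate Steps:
$f{\left(k,F \right)} = F + k$
$r{\left(j \right)} = \frac{2}{j}$
$f{\left(3,3 \right)} + r{\left(-4 \right)} 1 = \left(3 + 3\right) + \frac{2}{-4} \cdot 1 = 6 + 2 \left(- \frac{1}{4}\right) 1 = 6 - \frac{1}{2} = \frac{11}{2}$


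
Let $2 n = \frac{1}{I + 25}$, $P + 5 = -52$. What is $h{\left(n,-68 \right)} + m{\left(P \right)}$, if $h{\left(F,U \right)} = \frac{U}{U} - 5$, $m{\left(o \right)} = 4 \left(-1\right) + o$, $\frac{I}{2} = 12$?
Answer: $-65$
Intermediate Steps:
$I = 24$ ($I = 2 \cdot 12 = 24$)
$P = -57$ ($P = -5 - 52 = -57$)
$m{\left(o \right)} = -4 + o$
$n = \frac{1}{98}$ ($n = \frac{1}{2 \left(24 + 25\right)} = \frac{1}{2 \cdot 49} = \frac{1}{2} \cdot \frac{1}{49} = \frac{1}{98} \approx 0.010204$)
$h{\left(F,U \right)} = -4$ ($h{\left(F,U \right)} = 1 - 5 = -4$)
$h{\left(n,-68 \right)} + m{\left(P \right)} = -4 - 61 = -65$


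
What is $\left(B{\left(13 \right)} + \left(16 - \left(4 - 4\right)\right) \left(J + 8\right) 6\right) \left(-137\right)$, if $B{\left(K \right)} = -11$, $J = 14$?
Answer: $-287837$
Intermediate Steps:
$\left(B{\left(13 \right)} + \left(16 - \left(4 - 4\right)\right) \left(J + 8\right) 6\right) \left(-137\right) = \left(-11 + \left(16 - \left(4 - 4\right)\right) \left(14 + 8\right) 6\right) \left(-137\right) = \left(-11 + \left(16 - 0\right) 22 \cdot 6\right) \left(-137\right) = \left(-11 + \left(16 + 0\right) 22 \cdot 6\right) \left(-137\right) = \left(-11 + 16 \cdot 22 \cdot 6\right) \left(-137\right) = \left(-11 + 352 \cdot 6\right) \left(-137\right) = \left(-11 + 2112\right) \left(-137\right) = 2101 \left(-137\right) = -287837$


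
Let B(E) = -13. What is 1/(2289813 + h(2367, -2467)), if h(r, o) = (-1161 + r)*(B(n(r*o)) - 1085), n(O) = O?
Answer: 1/965625 ≈ 1.0356e-6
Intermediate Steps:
h(r, o) = 1274778 - 1098*r (h(r, o) = (-1161 + r)*(-13 - 1085) = (-1161 + r)*(-1098) = 1274778 - 1098*r)
1/(2289813 + h(2367, -2467)) = 1/(2289813 + (1274778 - 1098*2367)) = 1/(2289813 + (1274778 - 2598966)) = 1/(2289813 - 1324188) = 1/965625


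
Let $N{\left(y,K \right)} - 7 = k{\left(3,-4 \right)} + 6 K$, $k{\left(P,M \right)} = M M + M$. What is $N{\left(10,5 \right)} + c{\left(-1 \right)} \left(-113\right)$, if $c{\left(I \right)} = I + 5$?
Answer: $-403$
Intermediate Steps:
$k{\left(P,M \right)} = M + M^{2}$ ($k{\left(P,M \right)} = M^{2} + M = M + M^{2}$)
$c{\left(I \right)} = 5 + I$
$N{\left(y,K \right)} = 19 + 6 K$ ($N{\left(y,K \right)} = 7 + \left(- 4 \left(1 - 4\right) + 6 K\right) = 7 + \left(\left(-4\right) \left(-3\right) + 6 K\right) = 7 + \left(12 + 6 K\right) = 19 + 6 K$)
$N{\left(10,5 \right)} + c{\left(-1 \right)} \left(-113\right) = \left(19 + 6 \cdot 5\right) + \left(5 - 1\right) \left(-113\right) = \left(19 + 30\right) + 4 \left(-113\right) = 49 - 452 = -403$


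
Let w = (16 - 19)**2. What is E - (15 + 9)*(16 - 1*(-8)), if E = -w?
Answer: -585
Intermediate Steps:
w = 9 (w = (-3)**2 = 9)
E = -9 (E = -1*9 = -9)
E - (15 + 9)*(16 - 1*(-8)) = -9 - (15 + 9)*(16 - 1*(-8)) = -9 - 24*(16 + 8) = -9 - 24*24 = -9 - 1*576 = -9 - 576 = -585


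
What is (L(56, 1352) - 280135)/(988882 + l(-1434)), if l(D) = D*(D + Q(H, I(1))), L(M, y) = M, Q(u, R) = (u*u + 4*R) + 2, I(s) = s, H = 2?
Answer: -280079/3030898 ≈ -0.092408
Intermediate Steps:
Q(u, R) = 2 + u² + 4*R (Q(u, R) = (u² + 4*R) + 2 = 2 + u² + 4*R)
l(D) = D*(10 + D) (l(D) = D*(D + (2 + 2² + 4*1)) = D*(D + (2 + 4 + 4)) = D*(D + 10) = D*(10 + D))
(L(56, 1352) - 280135)/(988882 + l(-1434)) = (56 - 280135)/(988882 - 1434*(10 - 1434)) = -280079/(988882 - 1434*(-1424)) = -280079/(988882 + 2042016) = -280079/3030898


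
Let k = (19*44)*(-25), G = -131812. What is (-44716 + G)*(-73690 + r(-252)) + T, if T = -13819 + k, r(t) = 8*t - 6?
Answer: 13365253217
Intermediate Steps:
k = -20900 (k = 836*(-25) = -20900)
r(t) = -6 + 8*t
T = -34719 (T = -13819 - 20900 = -34719)
(-44716 + G)*(-73690 + r(-252)) + T = (-44716 - 131812)*(-73690 + (-6 + 8*(-252))) - 34719 = -176528*(-73690 + (-6 - 2016)) - 34719 = -176528*(-73690 - 2022) - 34719 = -176528*(-75712) - 34719 = 13365287936 - 34719 = 13365253217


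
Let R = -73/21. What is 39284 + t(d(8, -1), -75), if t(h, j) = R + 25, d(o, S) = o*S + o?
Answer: 825416/21 ≈ 39306.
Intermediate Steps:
d(o, S) = o + S*o (d(o, S) = S*o + o = o + S*o)
R = -73/21 (R = -73*1/21 = -73/21 ≈ -3.4762)
t(h, j) = 452/21 (t(h, j) = -73/21 + 25 = 452/21)
39284 + t(d(8, -1), -75) = 39284 + 452/21 = 825416/21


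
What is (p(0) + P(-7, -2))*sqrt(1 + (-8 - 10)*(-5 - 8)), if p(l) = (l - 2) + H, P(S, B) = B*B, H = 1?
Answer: 3*sqrt(235) ≈ 45.989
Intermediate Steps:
P(S, B) = B**2
p(l) = -1 + l (p(l) = (l - 2) + 1 = (-2 + l) + 1 = -1 + l)
(p(0) + P(-7, -2))*sqrt(1 + (-8 - 10)*(-5 - 8)) = ((-1 + 0) + (-2)**2)*sqrt(1 + (-8 - 10)*(-5 - 8)) = (-1 + 4)*sqrt(1 - 18*(-13)) = 3*sqrt(1 + 234) = 3*sqrt(235)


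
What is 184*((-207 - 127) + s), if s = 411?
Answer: 14168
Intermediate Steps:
184*((-207 - 127) + s) = 184*((-207 - 127) + 411) = 184*(-334 + 411) = 184*77 = 14168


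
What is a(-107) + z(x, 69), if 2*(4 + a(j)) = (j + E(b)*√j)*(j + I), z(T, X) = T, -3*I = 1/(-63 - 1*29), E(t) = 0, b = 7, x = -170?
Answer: 3063769/552 ≈ 5550.3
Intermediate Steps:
I = 1/276 (I = -1/(3*(-63 - 1*29)) = -1/(3*(-63 - 29)) = -⅓/(-92) = -⅓*(-1/92) = 1/276 ≈ 0.0036232)
a(j) = -4 + j*(1/276 + j)/2 (a(j) = -4 + ((j + 0*√j)*(j + 1/276))/2 = -4 + ((j + 0)*(1/276 + j))/2 = -4 + (j*(1/276 + j))/2 = -4 + j*(1/276 + j)/2)
a(-107) + z(x, 69) = (-4 + (½)*(-107)² + (1/552)*(-107)) - 170 = (-4 + (½)*11449 - 107/552) - 170 = (-4 + 11449/2 - 107/552) - 170 = 3157609/552 - 170 = 3063769/552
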